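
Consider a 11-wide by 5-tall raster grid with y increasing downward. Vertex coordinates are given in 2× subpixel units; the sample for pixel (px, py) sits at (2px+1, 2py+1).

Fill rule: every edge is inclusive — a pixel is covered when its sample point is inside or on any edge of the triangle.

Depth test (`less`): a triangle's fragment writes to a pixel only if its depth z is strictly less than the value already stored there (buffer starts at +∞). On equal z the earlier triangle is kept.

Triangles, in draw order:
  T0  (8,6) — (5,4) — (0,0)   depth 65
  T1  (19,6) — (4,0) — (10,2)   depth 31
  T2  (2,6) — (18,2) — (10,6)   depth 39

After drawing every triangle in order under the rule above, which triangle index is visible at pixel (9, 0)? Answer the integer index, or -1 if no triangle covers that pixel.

T0:
  2·area = 2
  edge (8, 6)→(5, 4): d=(-3,-2) inclusive
  edge (5, 4)→(0, 0): d=(-5,-4) inclusive
  edge (0, 0)→(8, 6): d=(8,6) inclusive
  covered (0 px):
    · · · · · · · · · · ·
    · · · · · · · · · · ·
    · · · · · · · · · · ·
    · · · · · · · · · · ·
    · · · · · · · · · · ·
T1:
  2·area = 6
  edge (19, 6)→(4, 0): d=(-15,-6) inclusive
  edge (4, 0)→(10, 2): d=(6,2) inclusive
  edge (10, 2)→(19, 6): d=(9,4) inclusive
    (3,0)@(7, 1): e=[3,0,3] → #  [on edge]
    (4,0)@(9, 1): e=[15,-4,-5] → ·
    (3,1)@(7, 3): e=[-27,12,21] → ·
    (6,1)@(13, 3): e=[9,0,-3] → ·  [on edge]
    (9,2)@(19, 5): e=[15,0,-9] → ·  [on edge]
  covered (1 px):
    · · · # · · · · · · ·
    · · · · · · · · · · ·
    · · · · · · · · · · ·
    · · · · · · · · · · ·
    · · · · · · · · · · ·
T2:
  2·area = 32
  edge (2, 6)→(18, 2): d=(16,-4) inclusive
  edge (18, 2)→(10, 6): d=(-8,4) inclusive
  edge (10, 6)→(2, 6): d=(-8,0) inclusive
    (7,1)@(15, 3): e=[4,4,24] → #
    (8,1)@(17, 3): e=[12,-4,24] → ·
    (3,2)@(7, 5): e=[4,20,8] → #
    (4,2)@(9, 5): e=[12,12,8] → #
    (5,2)@(11, 5): e=[20,4,8] → #
    (6,2)@(13, 5): e=[28,-4,8] → ·
    (7,2)@(15, 5): e=[36,-12,8] → ·
    (3,3)@(7, 7): e=[36,4,-8] → ·
    (4,3)@(9, 7): e=[44,-4,-8] → ·
    (5,3)@(11, 7): e=[52,-12,-8] → ·
  covered (4 px):
    · · · · · · · · · · ·
    · · · · · · · # · · ·
    · · · # # # · · · · ·
    · · · · · · · · · · ·
    · · · · · · · · · · ·

Z-buffer (winner per pixel, '.' = empty):
  . . . 1 . . . . . . .
  . . . . . . . 2 . . .
  . . . 2 2 2 . . . . .
  . . . . . . . . . . .
  . . . . . . . . . . .

Final: -1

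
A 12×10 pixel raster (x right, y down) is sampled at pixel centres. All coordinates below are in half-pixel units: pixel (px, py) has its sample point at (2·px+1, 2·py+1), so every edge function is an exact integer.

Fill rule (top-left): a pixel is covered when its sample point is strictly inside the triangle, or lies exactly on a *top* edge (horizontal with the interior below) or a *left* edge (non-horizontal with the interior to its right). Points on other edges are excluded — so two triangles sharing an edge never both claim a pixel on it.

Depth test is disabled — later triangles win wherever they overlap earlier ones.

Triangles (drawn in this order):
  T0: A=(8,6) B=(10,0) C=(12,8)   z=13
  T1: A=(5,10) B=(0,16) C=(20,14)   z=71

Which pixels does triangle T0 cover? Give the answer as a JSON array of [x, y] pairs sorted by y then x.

T0:
  2·area = 28
  edge (8, 6)→(10, 0): d=(2,-6) top-left  bias=+0
  edge (10, 0)→(12, 8): d=(2,8) right/bottom  bias=-1
  edge (12, 8)→(8, 6): d=(-4,-2) top-left  bias=+0
    (4,1)@(9, 3): e=[0,14,14] → █  [on edge]
    (5,1)@(11, 3): e=[12,-2,18] → ·
    (4,2)@(9, 5): e=[4,18,6] → █
    (5,2)@(11, 5): e=[16,2,10] → █
    (6,2)@(13, 5): e=[28,-14,14] → ·
    (4,3)@(9, 7): e=[8,22,-2] → ·
    (5,3)@(11, 7): e=[20,6,2] → █
    (6,3)@(13, 7): e=[32,-10,6] → ·
    (3,4)@(7, 9): e=[0,42,-14] → ·  [on edge]
    (5,4)@(11, 9): e=[24,10,-6] → ·
    (2,7)@(5, 15): e=[0,70,-42] → ·  [on edge]
  covered (4 px):
    · · · · · · · · · · · ·
    · · · · █ · · · · · · ·
    · · · · █ █ · · · · · ·
    · · · · · █ · · · · · ·
    · · · · · · · · · · · ·
    · · · · · · · · · · · ·
    · · · · · · · · · · · ·
    · · · · · · · · · · · ·
    · · · · · · · · · · · ·
    · · · · · · · · · · · ·
T1:
  2·area = 110  (B↔C swapped to make it positive)
  edge (5, 10)→(20, 14): d=(15,4) right/bottom  bias=-1
  edge (20, 14)→(0, 16): d=(-20,2) right/bottom  bias=-1
  edge (0, 16)→(5, 10): d=(5,-6) top-left  bias=+0
    (2,5)@(5, 11): e=[15,90,5] → █
    (3,5)@(7, 11): e=[7,86,17] → █
    (4,5)@(9, 11): e=[-1,82,29] → ·
    (1,6)@(3, 13): e=[53,54,3] → █
    (4,6)@(9, 13): e=[29,42,39] → █
    (5,6)@(11, 13): e=[21,38,51] → █
    (6,6)@(13, 13): e=[13,34,63] → █
    (7,6)@(15, 13): e=[5,30,75] → █
    (8,6)@(17, 13): e=[-3,26,87] → ·
    (0,7)@(1, 15): e=[91,18,1] → █
    (5,7)@(11, 15): e=[51,-2,61] → ·
    (6,7)@(13, 15): e=[43,-6,73] → ·
  covered (14 px):
    · · · · · · · · · · · ·
    · · · · · · · · · · · ·
    · · · · · · · · · · · ·
    · · · · · · · · · · · ·
    · · · · · · · · · · · ·
    · · █ █ · · · · · · · ·
    · █ █ █ █ █ █ █ · · · ·
    █ █ █ █ █ · · · · · · ·
    · · · · · · · · · · · ·
    · · · · · · · · · · · ·

Result: [[4,1],[4,2],[5,2],[5,3]]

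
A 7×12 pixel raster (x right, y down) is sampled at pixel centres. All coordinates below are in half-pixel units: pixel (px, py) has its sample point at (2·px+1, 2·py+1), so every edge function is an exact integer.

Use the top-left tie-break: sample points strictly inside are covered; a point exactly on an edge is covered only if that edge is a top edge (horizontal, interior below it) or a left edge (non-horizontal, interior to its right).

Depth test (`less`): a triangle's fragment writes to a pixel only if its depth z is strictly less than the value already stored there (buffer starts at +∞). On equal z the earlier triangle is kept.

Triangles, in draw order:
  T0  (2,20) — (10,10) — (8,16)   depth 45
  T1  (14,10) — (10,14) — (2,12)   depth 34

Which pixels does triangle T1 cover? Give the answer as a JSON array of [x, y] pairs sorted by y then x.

T0:
  2·area = 28
  edge (2, 20)→(10, 10): d=(8,-10) top-left  bias=+0
  edge (10, 10)→(8, 16): d=(-2,6) right/bottom  bias=-1
  edge (8, 16)→(2, 20): d=(-6,4) right/bottom  bias=-1
    (6,0)@(13, 1): e=[-42,0,70] → ·  [on edge]
    (5,3)@(11, 7): e=[-14,0,42] → ·  [on edge]
    (4,6)@(9, 13): e=[14,0,14] → ·  [on edge]
    (3,7)@(7, 15): e=[10,8,10] → #
    (4,7)@(9, 15): e=[30,-4,2] → ·
    (2,8)@(5, 17): e=[6,16,6] → #
    (3,8)@(7, 17): e=[26,4,-2] → ·
    (1,9)@(3, 19): e=[2,24,2] → #
    (2,9)@(5, 19): e=[22,12,-6] → ·
    (3,9)@(7, 19): e=[42,0,-14] → ·  [on edge]
    (1,10)@(3, 21): e=[18,20,-10] → ·
  covered (3 px):
    · · · · · · ·
    · · · · · · ·
    · · · · · · ·
    · · · · · · ·
    · · · · · · ·
    · · · · · · ·
    · · · · · · ·
    · · · # · · ·
    · · # · · · ·
    · # · · · · ·
    · · · · · · ·
    · · · · · · ·
T1:
  2·area = 40
  edge (14, 10)→(10, 14): d=(-4,4) right/bottom  bias=-1
  edge (10, 14)→(2, 12): d=(-8,-2) top-left  bias=+0
  edge (2, 12)→(14, 10): d=(12,-2) top-left  bias=+0
    (4,5)@(9, 11): e=[16,22,2] → #
    (5,5)@(11, 11): e=[8,26,6] → #
    (6,5)@(13, 11): e=[0,30,10] → ·  [on edge]
    (3,6)@(7, 13): e=[16,2,22] → #
    (5,6)@(11, 13): e=[0,10,30] → ·  [on edge]
    (3,7)@(7, 15): e=[8,-14,46] → ·
    (4,7)@(9, 15): e=[0,-10,50] → ·  [on edge]
    (3,8)@(7, 17): e=[0,-30,70] → ·  [on edge]
    (2,9)@(5, 19): e=[0,-50,90] → ·  [on edge]
    (1,10)@(3, 21): e=[0,-70,110] → ·  [on edge]
    (0,11)@(1, 23): e=[0,-90,130] → ·  [on edge]
  covered (4 px):
    · · · · · · ·
    · · · · · · ·
    · · · · · · ·
    · · · · · · ·
    · · · · · · ·
    · · · · # # ·
    · · · # # · ·
    · · · · · · ·
    · · · · · · ·
    · · · · · · ·
    · · · · · · ·
    · · · · · · ·

Answer: [[4,5],[5,5],[3,6],[4,6]]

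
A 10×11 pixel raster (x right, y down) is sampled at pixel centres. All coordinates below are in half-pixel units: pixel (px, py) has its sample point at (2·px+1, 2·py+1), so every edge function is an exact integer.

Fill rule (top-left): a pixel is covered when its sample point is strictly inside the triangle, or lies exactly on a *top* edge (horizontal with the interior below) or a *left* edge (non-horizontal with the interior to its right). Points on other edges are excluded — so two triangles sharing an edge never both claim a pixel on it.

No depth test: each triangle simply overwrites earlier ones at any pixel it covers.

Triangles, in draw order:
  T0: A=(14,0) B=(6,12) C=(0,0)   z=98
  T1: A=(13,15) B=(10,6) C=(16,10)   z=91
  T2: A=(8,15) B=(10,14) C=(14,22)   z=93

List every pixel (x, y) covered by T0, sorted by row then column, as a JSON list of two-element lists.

T0:
  2·area = 168
  edge (14, 0)→(6, 12): d=(-8,12) right/bottom  bias=-1
  edge (6, 12)→(0, 0): d=(-6,-12) top-left  bias=+0
  edge (0, 0)→(14, 0): d=(14,0) top-left  bias=+0
    (0,0)@(1, 1): e=[148,6,14] → █
    (1,0)@(3, 1): e=[124,30,14] → █
    (2,0)@(5, 1): e=[100,54,14] → █
    (3,0)@(7, 1): e=[76,78,14] → █
    (4,0)@(9, 1): e=[52,102,14] → █
    (5,0)@(11, 1): e=[28,126,14] → █
    (6,0)@(13, 1): e=[4,150,14] → █
    (7,0)@(15, 1): e=[-20,174,14] → ·
    (0,1)@(1, 3): e=[132,-6,42] → ·
    (1,1)@(3, 3): e=[108,18,42] → █
    (6,1)@(13, 3): e=[-12,138,42] → ·
    (1,2)@(3, 5): e=[92,6,70] → █
  covered (21 px):
    █ █ █ █ █ █ █ · · ·
    · █ █ █ █ █ · · · ·
    · █ █ █ █ · · · · ·
    · · █ █ █ · · · · ·
    · · █ █ · · · · · ·
    · · · · · · · · · ·
    · · · · · · · · · ·
    · · · · · · · · · ·
    · · · · · · · · · ·
    · · · · · · · · · ·
    · · · · · · · · · ·
T1:
  2·area = 42
  edge (13, 15)→(10, 6): d=(-3,-9) top-left  bias=+0
  edge (10, 6)→(16, 10): d=(6,4) right/bottom  bias=-1
  edge (16, 10)→(13, 15): d=(-3,5) right/bottom  bias=-1
    (4,1)@(9, 3): e=[0,-14,56] → ·  [on edge]
    (9,2)@(19, 5): e=[84,-42,0] → ·  [on edge]
    (5,3)@(11, 7): e=[6,2,34] → █
    (6,3)@(13, 7): e=[24,-6,24] → ·
    (5,4)@(11, 9): e=[0,14,28] → █  [on edge]
    (6,4)@(13, 9): e=[18,6,18] → █
    (7,4)@(15, 9): e=[36,-2,8] → ·
    (5,5)@(11, 11): e=[-6,26,22] → ·
    (6,5)@(13, 11): e=[12,18,12] → █
    (7,5)@(15, 11): e=[30,10,2] → █
    (8,5)@(17, 11): e=[48,2,-8] → ·
    (6,6)@(13, 13): e=[6,30,6] → █
    (6,7)@(13, 15): e=[0,42,0] → ·  [on edge]
    (7,10)@(15, 21): e=[0,70,-28] → ·  [on edge]
  covered (6 px):
    · · · · · · · · · ·
    · · · · · · · · · ·
    · · · · · · · · · ·
    · · · · · █ · · · ·
    · · · · · █ █ · · ·
    · · · · · · █ █ · ·
    · · · · · · █ · · ·
    · · · · · · · · · ·
    · · · · · · · · · ·
    · · · · · · · · · ·
    · · · · · · · · · ·
T2:
  2·area = 20
  edge (8, 15)→(10, 14): d=(2,-1) top-left  bias=+0
  edge (10, 14)→(14, 22): d=(4,8) right/bottom  bias=-1
  edge (14, 22)→(8, 15): d=(-6,-7) top-left  bias=+0
    (4,7)@(9, 15): e=[1,12,7] → █
    (5,7)@(11, 15): e=[3,-4,21] → ·
    (4,8)@(9, 17): e=[5,20,-5] → ·
    (5,8)@(11, 17): e=[7,4,9] → █
    (6,8)@(13, 17): e=[9,-12,23] → ·
    (5,9)@(11, 19): e=[11,12,-3] → ·
  covered (2 px):
    · · · · · · · · · ·
    · · · · · · · · · ·
    · · · · · · · · · ·
    · · · · · · · · · ·
    · · · · · · · · · ·
    · · · · · · · · · ·
    · · · · · · · · · ·
    · · · · █ · · · · ·
    · · · · · █ · · · ·
    · · · · · · · · · ·
    · · · · · · · · · ·

Result: [[0,0],[1,0],[2,0],[3,0],[4,0],[5,0],[6,0],[1,1],[2,1],[3,1],[4,1],[5,1],[1,2],[2,2],[3,2],[4,2],[2,3],[3,3],[4,3],[2,4],[3,4]]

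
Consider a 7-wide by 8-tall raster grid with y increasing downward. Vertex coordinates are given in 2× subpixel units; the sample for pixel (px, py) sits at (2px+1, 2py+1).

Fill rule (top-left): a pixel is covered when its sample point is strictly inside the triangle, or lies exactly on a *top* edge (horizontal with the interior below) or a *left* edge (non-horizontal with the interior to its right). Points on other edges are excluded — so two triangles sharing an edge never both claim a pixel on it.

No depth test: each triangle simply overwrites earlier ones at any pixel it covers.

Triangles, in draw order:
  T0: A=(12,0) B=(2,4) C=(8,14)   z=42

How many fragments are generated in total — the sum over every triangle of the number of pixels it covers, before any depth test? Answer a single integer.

T0:
  2·area = 124  (B↔C swapped to make it positive)
  edge (12, 0)→(8, 14): d=(-4,14) right/bottom  bias=-1
  edge (8, 14)→(2, 4): d=(-6,-10) top-left  bias=+0
  edge (2, 4)→(12, 0): d=(10,-4) top-left  bias=+0
    (5,0)@(11, 1): e=[10,108,6] → █
    (6,0)@(13, 1): e=[-18,128,14] → ·
    (2,1)@(5, 3): e=[86,36,2] → █
    (3,1)@(7, 3): e=[58,56,10] → █
    (4,1)@(9, 3): e=[30,76,18] → █
    (6,1)@(13, 3): e=[-26,116,34] → ·
    (1,2)@(3, 5): e=[106,4,14] → █
    (5,2)@(11, 5): e=[-6,84,46] → ·
    (1,3)@(3, 7): e=[98,-8,34] → ·
    (2,3)@(5, 7): e=[70,12,42] → █
    (5,3)@(11, 7): e=[-14,72,66] → ·
    (2,4)@(5, 9): e=[62,0,62] → █  [on edge]
  covered (16 px):
    · · · · · █ ·
    · · █ █ █ █ ·
    · █ █ █ █ · ·
    · · █ █ █ · ·
    · · █ █ █ · ·
    · · · █ · · ·
    · · · · · · ·
    · · · · · · ·

Result: 16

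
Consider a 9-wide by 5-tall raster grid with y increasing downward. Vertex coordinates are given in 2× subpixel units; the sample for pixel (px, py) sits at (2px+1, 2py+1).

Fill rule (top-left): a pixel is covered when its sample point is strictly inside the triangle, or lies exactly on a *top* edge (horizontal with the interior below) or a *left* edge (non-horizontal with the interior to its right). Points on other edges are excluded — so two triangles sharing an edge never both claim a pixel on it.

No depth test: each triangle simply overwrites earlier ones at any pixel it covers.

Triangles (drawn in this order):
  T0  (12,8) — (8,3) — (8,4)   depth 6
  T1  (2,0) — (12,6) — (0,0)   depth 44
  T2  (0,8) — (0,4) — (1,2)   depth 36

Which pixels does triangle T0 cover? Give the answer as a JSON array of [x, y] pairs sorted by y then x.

T0:
  2·area = 4  (B↔C swapped to make it positive)
  edge (12, 8)→(8, 4): d=(-4,-4) top-left  bias=+0
  edge (8, 4)→(8, 3): d=(0,-1) top-left  bias=+0
  edge (8, 3)→(12, 8): d=(4,5) right/bottom  bias=-1
    (2,0)@(5, 1): e=[0,-3,7] → ·  [on edge]
    (3,1)@(7, 3): e=[0,-1,5] → ·  [on edge]
    (4,2)@(9, 5): e=[0,1,3] → █  [on edge]
    (5,2)@(11, 5): e=[8,3,-7] → ·
    (4,3)@(9, 7): e=[-8,1,11] → ·
    (5,3)@(11, 7): e=[0,3,1] → █  [on edge]
    (6,3)@(13, 7): e=[8,5,-9] → ·
    (5,4)@(11, 9): e=[-8,3,9] → ·
    (6,4)@(13, 9): e=[0,5,-1] → ·  [on edge]
  covered (2 px):
    · · · · · · · · ·
    · · · · · · · · ·
    · · · · █ · · · ·
    · · · · · █ · · ·
    · · · · · · · · ·
T1:
  2·area = 12
  edge (2, 0)→(12, 6): d=(10,6) right/bottom  bias=-1
  edge (12, 6)→(0, 0): d=(-12,-6) top-left  bias=+0
  edge (0, 0)→(2, 0): d=(2,0) top-left  bias=+0
    (1,0)@(3, 1): e=[4,6,2] → █
    (2,0)@(5, 1): e=[-8,18,2] → ·
    (1,1)@(3, 3): e=[24,-18,6] → ·
    (3,1)@(7, 3): e=[0,6,6] → ·  [on edge]
    (8,4)@(17, 9): e=[0,-6,18] → ·  [on edge]
  covered (1 px):
    · █ · · · · · · ·
    · · · · · · · · ·
    · · · · · · · · ·
    · · · · · · · · ·
    · · · · · · · · ·
T2:
  2·area = 4
  edge (0, 8)→(0, 4): d=(0,-4) top-left  bias=+0
  edge (0, 4)→(1, 2): d=(1,-2) top-left  bias=+0
  edge (1, 2)→(0, 8): d=(-1,6) right/bottom  bias=-1
  covered (0 px):
    · · · · · · · · ·
    · · · · · · · · ·
    · · · · · · · · ·
    · · · · · · · · ·
    · · · · · · · · ·

Result: [[4,2],[5,3]]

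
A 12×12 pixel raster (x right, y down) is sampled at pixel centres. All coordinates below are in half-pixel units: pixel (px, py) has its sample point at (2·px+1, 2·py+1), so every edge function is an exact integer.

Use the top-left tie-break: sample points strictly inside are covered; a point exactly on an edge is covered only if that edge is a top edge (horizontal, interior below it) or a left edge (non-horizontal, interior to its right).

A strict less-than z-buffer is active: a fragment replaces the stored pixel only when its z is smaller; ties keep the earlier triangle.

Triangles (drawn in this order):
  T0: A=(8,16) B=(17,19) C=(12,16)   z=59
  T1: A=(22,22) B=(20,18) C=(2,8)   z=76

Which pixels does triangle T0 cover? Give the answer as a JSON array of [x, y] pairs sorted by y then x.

T0:
  2·area = 12  (B↔C swapped to make it positive)
  edge (8, 16)→(12, 16): d=(4,0) top-left  bias=+0
  edge (12, 16)→(17, 19): d=(5,3) right/bottom  bias=-1
  edge (17, 19)→(8, 16): d=(-9,-3) top-left  bias=+0
    (3,6)@(7, 13): e=[-12,0,24] → ·  [on edge]
    (2,7)@(5, 15): e=[-4,16,0] → ·  [on edge]
    (5,8)@(11, 17): e=[4,8,0] → #  [on edge]
    (6,8)@(13, 17): e=[4,2,6] → #
    (7,8)@(15, 17): e=[4,-4,12] → ·
    (5,9)@(11, 19): e=[12,18,-18] → ·
    (6,9)@(13, 19): e=[12,12,-12] → ·
    (8,9)@(17, 19): e=[12,0,0] → ·  [on edge]
    (11,10)@(23, 21): e=[20,-8,0] → ·  [on edge]
  covered (2 px):
    · · · · · · · · · · · ·
    · · · · · · · · · · · ·
    · · · · · · · · · · · ·
    · · · · · · · · · · · ·
    · · · · · · · · · · · ·
    · · · · · · · · · · · ·
    · · · · · · · · · · · ·
    · · · · · · · · · · · ·
    · · · · · # # · · · · ·
    · · · · · · · · · · · ·
    · · · · · · · · · · · ·
    · · · · · · · · · · · ·
T1:
  2·area = 52  (B↔C swapped to make it positive)
  edge (22, 22)→(2, 8): d=(-20,-14) top-left  bias=+0
  edge (2, 8)→(20, 18): d=(18,10) right/bottom  bias=-1
  edge (20, 18)→(22, 22): d=(2,4) right/bottom  bias=-1
    (3,5)@(7, 11): e=[10,4,38] → #
    (4,5)@(9, 11): e=[38,-16,30] → ·
    (3,6)@(7, 13): e=[-30,40,42] → ·
    (5,6)@(11, 13): e=[26,0,26] → ·  [on edge]
    (6,7)@(13, 15): e=[14,16,22] → #
    (7,7)@(15, 15): e=[42,-4,14] → ·
    (6,8)@(13, 17): e=[-26,52,26] → ·
    (7,8)@(15, 17): e=[2,32,18] → #
    (8,8)@(17, 17): e=[30,12,10] → #
    (9,8)@(19, 17): e=[58,-8,2] → ·
    (7,9)@(15, 19): e=[-38,68,22] → ·
    (8,9)@(17, 19): e=[-10,48,14] → ·
  covered (6 px):
    · · · · · · · · · · · ·
    · · · · · · · · · · · ·
    · · · · · · · · · · · ·
    · · · · · · · · · · · ·
    · · · · · · · · · · · ·
    · · · # · · · · · · · ·
    · · · · · · · · · · · ·
    · · · · · · # · · · · ·
    · · · · · · · # # · · ·
    · · · · · · · · · # · ·
    · · · · · · · · · · # ·
    · · · · · · · · · · · ·

Answer: [[5,8],[6,8]]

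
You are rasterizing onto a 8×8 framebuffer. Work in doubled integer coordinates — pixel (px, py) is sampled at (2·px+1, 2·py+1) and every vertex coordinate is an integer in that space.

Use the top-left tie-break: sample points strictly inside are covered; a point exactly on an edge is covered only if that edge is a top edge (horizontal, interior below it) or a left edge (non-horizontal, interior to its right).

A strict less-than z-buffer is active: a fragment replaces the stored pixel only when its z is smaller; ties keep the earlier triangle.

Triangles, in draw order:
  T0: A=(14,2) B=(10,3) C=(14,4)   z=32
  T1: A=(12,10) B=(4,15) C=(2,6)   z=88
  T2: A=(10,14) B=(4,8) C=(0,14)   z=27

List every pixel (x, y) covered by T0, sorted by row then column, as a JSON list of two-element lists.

T0:
  2·area = 8  (B↔C swapped to make it positive)
  edge (14, 2)→(14, 4): d=(0,2) right/bottom  bias=-1
  edge (14, 4)→(10, 3): d=(-4,-1) top-left  bias=+0
  edge (10, 3)→(14, 2): d=(4,-1) top-left  bias=+0
    (5,1)@(11, 3): e=[6,1,1] → X
    (6,1)@(13, 3): e=[2,3,3] → X
    (7,1)@(15, 3): e=[-2,5,5] → .
    (5,2)@(11, 5): e=[6,-7,9] → .
    (6,2)@(13, 5): e=[2,-5,11] → .
  covered (2 px):
    . . . . . . . .
    . . . . . X X .
    . . . . . . . .
    . . . . . . . .
    . . . . . . . .
    . . . . . . . .
    . . . . . . . .
    . . . . . . . .
T1:
  2·area = 82
  edge (12, 10)→(4, 15): d=(-8,5) right/bottom  bias=-1
  edge (4, 15)→(2, 6): d=(-2,-9) top-left  bias=+0
  edge (2, 6)→(12, 10): d=(10,4) right/bottom  bias=-1
    (1,3)@(3, 7): e=[69,7,6] → X
    (2,3)@(5, 7): e=[59,25,-2] → .
    (1,4)@(3, 9): e=[53,3,26] → X
    (2,4)@(5, 9): e=[43,21,18] → X
    (3,4)@(7, 9): e=[33,39,10] → X
    (4,4)@(9, 9): e=[23,57,2] → X
    (5,4)@(11, 9): e=[13,75,-6] → .
    (1,5)@(3, 11): e=[37,-1,46] → .
    (2,5)@(5, 11): e=[27,17,38] → X
    (5,5)@(11, 11): e=[-3,71,14] → .
    (2,6)@(5, 13): e=[11,13,58] → X
    (4,6)@(9, 13): e=[-9,49,42] → .
  covered (10 px):
    . . . . . . . .
    . . . . . . . .
    . . . . . . . .
    . X . . . . . .
    . X X X X . . .
    . . X X X . . .
    . . X X . . . .
    . . . . . . . .
T2:
  2·area = 60  (B↔C swapped to make it positive)
  edge (10, 14)→(0, 14): d=(-10,0) right/bottom  bias=-1
  edge (0, 14)→(4, 8): d=(4,-6) top-left  bias=+0
  edge (4, 8)→(10, 14): d=(6,6) right/bottom  bias=-1
    (0,2)@(1, 5): e=[90,-30,0] → .  [on edge]
    (1,3)@(3, 7): e=[70,-10,0] → .  [on edge]
    (2,4)@(5, 9): e=[50,10,0] → .  [on edge]
    (1,5)@(3, 11): e=[30,6,24] → X
    (2,5)@(5, 11): e=[30,18,12] → X
    (3,5)@(7, 11): e=[30,30,0] → .  [on edge]
    (0,6)@(1, 13): e=[10,2,48] → X
    (3,6)@(7, 13): e=[10,38,12] → X
    (4,6)@(9, 13): e=[10,50,0] → .  [on edge]
    (0,7)@(1, 15): e=[-10,10,60] → .
    (1,7)@(3, 15): e=[-10,22,48] → .
    (2,7)@(5, 15): e=[-10,34,36] → .
    (5,7)@(11, 15): e=[-10,70,0] → .  [on edge]
  covered (6 px):
    . . . . . . . .
    . . . . . . . .
    . . . . . . . .
    . . . . . . . .
    . . . . . . . .
    . X X . . . . .
    X X X X . . . .
    . . . . . . . .

Final: [[5,1],[6,1]]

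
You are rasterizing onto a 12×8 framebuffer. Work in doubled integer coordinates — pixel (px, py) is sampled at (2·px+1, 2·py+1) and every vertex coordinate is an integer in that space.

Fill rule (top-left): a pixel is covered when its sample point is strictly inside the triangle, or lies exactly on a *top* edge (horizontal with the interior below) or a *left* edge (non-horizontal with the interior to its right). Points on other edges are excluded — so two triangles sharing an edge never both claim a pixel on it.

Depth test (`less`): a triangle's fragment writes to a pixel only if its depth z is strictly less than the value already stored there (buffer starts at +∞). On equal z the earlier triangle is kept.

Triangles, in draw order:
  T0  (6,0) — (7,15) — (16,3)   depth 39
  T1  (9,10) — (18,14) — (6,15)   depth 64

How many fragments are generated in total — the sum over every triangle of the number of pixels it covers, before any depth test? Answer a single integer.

T0:
  2·area = 147  (B↔C swapped to make it positive)
  edge (6, 0)→(16, 3): d=(10,3) right/bottom  bias=-1
  edge (16, 3)→(7, 15): d=(-9,12) right/bottom  bias=-1
  edge (7, 15)→(6, 0): d=(-1,-15) top-left  bias=+0
    (3,0)@(7, 1): e=[7,126,14] → █
    (4,0)@(9, 1): e=[1,102,44] → █
    (5,0)@(11, 1): e=[-5,78,74] → ·
    (3,1)@(7, 3): e=[27,108,12] → █
    (5,1)@(11, 3): e=[15,60,72] → █
    (6,1)@(13, 3): e=[9,36,102] → █
    (7,1)@(15, 3): e=[3,12,132] → █
    (8,1)@(17, 3): e=[-3,-12,162] → ·
    (3,2)@(7, 5): e=[47,90,10] → █
    (7,2)@(15, 5): e=[23,-6,130] → ·
    (3,3)@(7, 7): e=[67,72,8] → █
    (6,3)@(13, 7): e=[49,0,98] → ·  [on edge]
    (3,7)@(7, 15): e=[147,0,0] → ·  [on edge]
  covered (20 px):
    · · · █ █ · · · · · · ·
    · · · █ █ █ █ █ · · · ·
    · · · █ █ █ █ · · · · ·
    · · · █ █ █ · · · · · ·
    · · · █ █ █ · · · · · ·
    · · · █ █ · · · · · · ·
    · · · █ · · · · · · · ·
    · · · · · · · · · · · ·
T1:
  2·area = 57
  edge (9, 10)→(18, 14): d=(9,4) right/bottom  bias=-1
  edge (18, 14)→(6, 15): d=(-12,1) right/bottom  bias=-1
  edge (6, 15)→(9, 10): d=(3,-5) top-left  bias=+0
    (4,5)@(9, 11): e=[9,45,3] → █
    (5,5)@(11, 11): e=[1,43,13] → █
    (6,5)@(13, 11): e=[-7,41,23] → ·
    (4,6)@(9, 13): e=[27,21,9] → █
    (6,6)@(13, 13): e=[11,17,29] → █
    (7,6)@(15, 13): e=[3,15,39] → █
    (8,6)@(17, 13): e=[-5,13,49] → ·
    (4,7)@(9, 15): e=[45,-3,15] → ·
    (5,7)@(11, 15): e=[37,-5,25] → ·
    (6,7)@(13, 15): e=[29,-7,35] → ·
    (7,7)@(15, 15): e=[21,-9,45] → ·
  covered (6 px):
    · · · · · · · · · · · ·
    · · · · · · · · · · · ·
    · · · · · · · · · · · ·
    · · · · · · · · · · · ·
    · · · · · · · · · · · ·
    · · · · █ █ · · · · · ·
    · · · · █ █ █ █ · · · ·
    · · · · · · · · · · · ·

Final: 26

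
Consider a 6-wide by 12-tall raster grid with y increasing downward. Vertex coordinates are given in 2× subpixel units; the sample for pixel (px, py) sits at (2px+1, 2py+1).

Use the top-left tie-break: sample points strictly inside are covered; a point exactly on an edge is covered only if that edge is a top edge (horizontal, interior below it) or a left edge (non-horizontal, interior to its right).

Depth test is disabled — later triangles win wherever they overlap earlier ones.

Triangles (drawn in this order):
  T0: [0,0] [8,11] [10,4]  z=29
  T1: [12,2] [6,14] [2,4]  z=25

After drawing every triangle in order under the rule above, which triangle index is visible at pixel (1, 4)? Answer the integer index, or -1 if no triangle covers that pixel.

T0:
  2·area = 78  (B↔C swapped to make it positive)
  edge (0, 0)→(10, 4): d=(10,4) right/bottom  bias=-1
  edge (10, 4)→(8, 11): d=(-2,7) right/bottom  bias=-1
  edge (8, 11)→(0, 0): d=(-8,-11) top-left  bias=+0
    (0,0)@(1, 1): e=[6,69,3] → █
    (1,0)@(3, 1): e=[-2,55,25] → ·
    (0,1)@(1, 3): e=[26,65,-13] → ·
    (1,1)@(3, 3): e=[18,51,9] → █
    (2,1)@(5, 3): e=[10,37,31] → █
    (3,1)@(7, 3): e=[2,23,53] → █
    (4,1)@(9, 3): e=[-6,9,75] → ·
    (1,2)@(3, 5): e=[38,47,-7] → ·
    (2,2)@(5, 5): e=[30,33,15] → █
    (4,2)@(9, 5): e=[14,5,59] → █
    (5,2)@(11, 5): e=[6,-9,81] → ·
    (2,3)@(5, 7): e=[50,29,-1] → ·
  covered (10 px):
    █ · · · · ·
    · █ █ █ · ·
    · · █ █ █ ·
    · · · █ █ ·
    · · · █ · ·
    · · · · · ·
    · · · · · ·
    · · · · · ·
    · · · · · ·
    · · · · · ·
    · · · · · ·
    · · · · · ·
T1:
  2·area = 108
  edge (12, 2)→(6, 14): d=(-6,12) right/bottom  bias=-1
  edge (6, 14)→(2, 4): d=(-4,-10) top-left  bias=+0
  edge (2, 4)→(12, 2): d=(10,-2) top-left  bias=+0
    (3,1)@(7, 3): e=[54,54,0] → █  [on edge]
    (4,1)@(9, 3): e=[30,74,4] → █
    (5,1)@(11, 3): e=[6,94,8] → █
    (1,2)@(3, 5): e=[90,6,12] → █
    (2,2)@(5, 5): e=[66,26,16] → █
    (5,2)@(11, 5): e=[-6,86,28] → ·
    (1,3)@(3, 7): e=[78,-2,32] → ·
    (2,3)@(5, 7): e=[54,18,36] → █
    (5,3)@(11, 7): e=[-18,78,48] → ·
    (2,4)@(5, 9): e=[42,10,56] → █
    (4,4)@(9, 9): e=[-6,50,64] → ·
    (2,5)@(5, 11): e=[30,2,76] → █
  covered (14 px):
    · · · · · ·
    · · · █ █ █
    · █ █ █ █ ·
    · · █ █ █ ·
    · · █ █ · ·
    · · █ █ · ·
    · · · · · ·
    · · · · · ·
    · · · · · ·
    · · · · · ·
    · · · · · ·
    · · · · · ·

Z-buffer (winner per pixel, '.' = empty):
  0 . . . . .
  . 0 0 1 1 1
  . 1 1 1 1 .
  . . 1 1 1 .
  . . 1 1 . .
  . . 1 1 . .
  . . . . . .
  . . . . . .
  . . . . . .
  . . . . . .
  . . . . . .
  . . . . . .

Result: -1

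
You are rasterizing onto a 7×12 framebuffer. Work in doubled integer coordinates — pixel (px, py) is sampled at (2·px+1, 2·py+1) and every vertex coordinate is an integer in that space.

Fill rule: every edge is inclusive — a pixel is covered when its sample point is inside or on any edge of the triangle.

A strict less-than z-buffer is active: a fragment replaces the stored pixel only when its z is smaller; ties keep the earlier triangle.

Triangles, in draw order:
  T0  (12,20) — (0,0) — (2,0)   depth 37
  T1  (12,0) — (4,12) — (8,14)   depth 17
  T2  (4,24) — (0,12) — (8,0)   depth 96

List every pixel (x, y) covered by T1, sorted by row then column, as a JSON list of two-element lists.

T0:
  2·area = 40
  edge (12, 20)→(0, 0): d=(-12,-20) inclusive
  edge (0, 0)→(2, 0): d=(2,0) inclusive
  edge (2, 0)→(12, 20): d=(10,20) inclusive
    (0,0)@(1, 1): e=[8,2,30] → █
    (1,0)@(3, 1): e=[48,2,-10] → ·
    (0,1)@(1, 3): e=[-16,6,50] → ·
    (1,1)@(3, 3): e=[24,6,10] → █
    (2,1)@(5, 3): e=[64,6,-30] → ·
    (1,2)@(3, 5): e=[0,10,30] → █  [on edge]
    (2,2)@(5, 5): e=[40,10,-10] → ·
    (1,3)@(3, 7): e=[-24,14,50] → ·
    (2,3)@(5, 7): e=[16,14,10] → █
    (3,3)@(7, 7): e=[56,14,-30] → ·
    (2,4)@(5, 9): e=[-8,18,30] → ·
    (3,5)@(7, 11): e=[8,22,10] → █
    (4,7)@(9, 15): e=[0,30,10] → █  [on edge]
  covered (6 px):
    █ · · · · · ·
    · █ · · · · ·
    · █ · · · · ·
    · · █ · · · ·
    · · · · · · ·
    · · · █ · · ·
    · · · · · · ·
    · · · · █ · ·
    · · · · · · ·
    · · · · · · ·
    · · · · · · ·
    · · · · · · ·
T1:
  2·area = 64  (B↔C swapped to make it positive)
  edge (12, 0)→(8, 14): d=(-4,14) inclusive
  edge (8, 14)→(4, 12): d=(-4,-2) inclusive
  edge (4, 12)→(12, 0): d=(8,-12) inclusive
    (5,1)@(11, 3): e=[2,50,12] → █
    (6,1)@(13, 3): e=[-26,54,36] → ·
    (4,2)@(9, 5): e=[22,38,4] → █
    (5,2)@(11, 5): e=[-6,42,28] → ·
    (4,3)@(9, 7): e=[14,30,20] → █
    (5,3)@(11, 7): e=[-14,34,44] → ·
    (3,4)@(7, 9): e=[34,18,12] → █
    (5,4)@(11, 9): e=[-22,26,60] → ·
    (2,5)@(5, 11): e=[54,6,4] → █
    (4,5)@(9, 11): e=[-2,14,52] → ·
    (2,6)@(5, 13): e=[46,-2,20] → ·
    (3,6)@(7, 13): e=[18,2,44] → █
  covered (8 px):
    · · · · · · ·
    · · · · · █ ·
    · · · · █ · ·
    · · · · █ · ·
    · · · █ █ · ·
    · · █ █ · · ·
    · · · █ · · ·
    · · · · · · ·
    · · · · · · ·
    · · · · · · ·
    · · · · · · ·
    · · · · · · ·
T2:
  2·area = 144
  edge (4, 24)→(0, 12): d=(-4,-12) inclusive
  edge (0, 12)→(8, 0): d=(8,-12) inclusive
  edge (8, 0)→(4, 24): d=(-4,24) inclusive
    (3,1)@(7, 3): e=[120,12,12] → █
    (4,1)@(9, 3): e=[144,36,-36] → ·
    (2,2)@(5, 5): e=[88,4,52] → █
    (4,2)@(9, 5): e=[136,52,-44] → ·
    (2,3)@(5, 7): e=[80,20,44] → █
    (3,3)@(7, 7): e=[104,44,-4] → ·
    (1,4)@(3, 9): e=[48,12,84] → █
    (3,4)@(7, 9): e=[96,60,-12] → ·
    (0,5)@(1, 11): e=[16,4,124] → █
    (3,5)@(7, 11): e=[88,76,-20] → ·
    (0,6)@(1, 13): e=[8,20,116] → █
    (3,6)@(7, 13): e=[80,92,-28] → ·
    (0,7)@(1, 15): e=[0,36,108] → █  [on edge]
    (1,10)@(3, 21): e=[0,108,36] → █  [on edge]
  covered (19 px):
    · · · · · · ·
    · · · █ · · ·
    · · █ █ · · ·
    · · █ · · · ·
    · █ █ · · · ·
    █ █ █ · · · ·
    █ █ █ · · · ·
    █ █ █ · · · ·
    · █ █ · · · ·
    · █ · · · · ·
    · █ · · · · ·
    · · · · · · ·

Answer: [[5,1],[4,2],[4,3],[3,4],[4,4],[2,5],[3,5],[3,6]]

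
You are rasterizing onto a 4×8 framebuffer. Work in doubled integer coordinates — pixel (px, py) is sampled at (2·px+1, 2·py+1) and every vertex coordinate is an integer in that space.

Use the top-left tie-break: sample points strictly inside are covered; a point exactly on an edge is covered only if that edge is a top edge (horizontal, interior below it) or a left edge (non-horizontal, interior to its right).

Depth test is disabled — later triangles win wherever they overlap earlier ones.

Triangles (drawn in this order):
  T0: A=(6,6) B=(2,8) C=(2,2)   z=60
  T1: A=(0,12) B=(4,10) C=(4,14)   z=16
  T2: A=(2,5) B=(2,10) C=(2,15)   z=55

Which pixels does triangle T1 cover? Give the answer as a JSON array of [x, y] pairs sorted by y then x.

T0:
  2·area = 24
  edge (6, 6)→(2, 8): d=(-4,2) right/bottom  bias=-1
  edge (2, 8)→(2, 2): d=(0,-6) top-left  bias=+0
  edge (2, 2)→(6, 6): d=(4,4) right/bottom  bias=-1
    (0,0)@(1, 1): e=[30,-6,0] → ·  [on edge]
    (1,1)@(3, 3): e=[18,6,0] → ·  [on edge]
    (1,2)@(3, 5): e=[10,6,8] → █
    (2,2)@(5, 5): e=[6,18,0] → ·  [on edge]
    (1,3)@(3, 7): e=[2,6,16] → █
    (2,3)@(5, 7): e=[-2,18,8] → ·
    (3,3)@(7, 7): e=[-6,30,0] → ·  [on edge]
    (1,4)@(3, 9): e=[-6,6,24] → ·
  covered (2 px):
    · · · ·
    · · · ·
    · █ · ·
    · █ · ·
    · · · ·
    · · · ·
    · · · ·
    · · · ·
T1:
  2·area = 16
  edge (0, 12)→(4, 10): d=(4,-2) top-left  bias=+0
  edge (4, 10)→(4, 14): d=(0,4) right/bottom  bias=-1
  edge (4, 14)→(0, 12): d=(-4,-2) top-left  bias=+0
    (1,5)@(3, 11): e=[2,4,10] → █
    (2,5)@(5, 11): e=[6,-4,14] → ·
    (1,6)@(3, 13): e=[10,4,2] → █
    (2,6)@(5, 13): e=[14,-4,6] → ·
    (1,7)@(3, 15): e=[18,4,-6] → ·
  covered (2 px):
    · · · ·
    · · · ·
    · · · ·
    · · · ·
    · · · ·
    · █ · ·
    · █ · ·
    · · · ·
T2:
  degenerate (2·area = 0) — covers nothing

Result: [[1,5],[1,6]]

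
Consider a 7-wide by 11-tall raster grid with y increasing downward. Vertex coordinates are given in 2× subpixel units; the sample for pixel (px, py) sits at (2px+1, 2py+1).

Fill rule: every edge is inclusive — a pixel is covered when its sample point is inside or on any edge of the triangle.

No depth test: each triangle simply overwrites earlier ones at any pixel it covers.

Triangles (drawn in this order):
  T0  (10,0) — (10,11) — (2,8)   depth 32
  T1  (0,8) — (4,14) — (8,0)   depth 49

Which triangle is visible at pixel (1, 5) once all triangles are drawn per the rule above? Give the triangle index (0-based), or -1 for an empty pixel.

T0:
  2·area = 88
  edge (10, 0)→(10, 11): d=(0,11) inclusive
  edge (10, 11)→(2, 8): d=(-8,-3) inclusive
  edge (2, 8)→(10, 0): d=(8,-8) inclusive
    (4,0)@(9, 1): e=[11,77,0] → █  [on edge]
    (5,0)@(11, 1): e=[-11,83,16] → ·
    (3,1)@(7, 3): e=[33,55,0] → █  [on edge]
    (5,1)@(11, 3): e=[-11,67,32] → ·
    (2,2)@(5, 5): e=[55,33,0] → █  [on edge]
    (5,2)@(11, 5): e=[-11,51,48] → ·
    (1,3)@(3, 7): e=[77,11,0] → █  [on edge]
    (5,3)@(11, 7): e=[-11,35,64] → ·
    (0,4)@(1, 9): e=[99,-11,0] → ·  [on edge]
    (1,4)@(3, 9): e=[77,-5,16] → ·
    (2,4)@(5, 9): e=[55,1,32] → █
    (5,4)@(11, 9): e=[-11,19,80] → ·
  covered (13 px):
    · · · · █ · ·
    · · · █ █ · ·
    · · █ █ █ · ·
    · █ █ █ █ · ·
    · · █ █ █ · ·
    · · · · · · ·
    · · · · · · ·
    · · · · · · ·
    · · · · · · ·
    · · · · · · ·
    · · · · · · ·
T1:
  2·area = 80  (B↔C swapped to make it positive)
  edge (0, 8)→(8, 0): d=(8,-8) inclusive
  edge (8, 0)→(4, 14): d=(-4,14) inclusive
  edge (4, 14)→(0, 8): d=(-4,-6) inclusive
    (3,0)@(7, 1): e=[0,10,70] → █  [on edge]
    (4,0)@(9, 1): e=[16,-18,82] → ·
    (2,1)@(5, 3): e=[0,30,50] → █  [on edge]
    (4,1)@(9, 3): e=[32,-26,74] → ·
    (1,2)@(3, 5): e=[0,50,30] → █  [on edge]
    (3,2)@(7, 5): e=[32,-6,54] → ·
    (0,3)@(1, 7): e=[0,70,10] → █  [on edge]
    (3,3)@(7, 7): e=[48,-14,46] → ·
    (0,4)@(1, 9): e=[16,62,2] → █
    (3,4)@(7, 9): e=[64,-22,38] → ·
    (0,5)@(1, 11): e=[32,54,-6] → ·
    (1,5)@(3, 11): e=[48,26,6] → █
  covered (12 px):
    · · · █ · · ·
    · · █ █ · · ·
    · █ █ · · · ·
    █ █ █ · · · ·
    █ █ █ · · · ·
    · █ · · · · ·
    · · · · · · ·
    · · · · · · ·
    · · · · · · ·
    · · · · · · ·
    · · · · · · ·

Z-buffer (winner per pixel, '.' = empty):
  . . . 1 0 . .
  . . 1 1 0 . .
  . 1 1 0 0 . .
  1 1 1 0 0 . .
  1 1 1 0 0 . .
  . 1 . . . . .
  . . . . . . .
  . . . . . . .
  . . . . . . .
  . . . . . . .
  . . . . . . .

Answer: 1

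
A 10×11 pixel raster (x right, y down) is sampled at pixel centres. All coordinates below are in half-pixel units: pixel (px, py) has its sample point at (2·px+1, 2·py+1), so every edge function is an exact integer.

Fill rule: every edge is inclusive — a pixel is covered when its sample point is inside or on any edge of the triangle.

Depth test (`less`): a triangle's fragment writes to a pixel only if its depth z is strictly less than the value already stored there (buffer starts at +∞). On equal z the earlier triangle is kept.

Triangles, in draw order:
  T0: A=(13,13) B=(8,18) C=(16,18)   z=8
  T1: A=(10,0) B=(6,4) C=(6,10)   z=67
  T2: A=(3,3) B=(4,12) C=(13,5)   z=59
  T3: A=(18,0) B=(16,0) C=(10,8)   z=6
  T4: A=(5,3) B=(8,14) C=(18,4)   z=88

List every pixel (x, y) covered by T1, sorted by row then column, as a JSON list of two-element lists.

T0:
  2·area = 40  (B↔C swapped to make it positive)
  edge (13, 13)→(16, 18): d=(3,5) inclusive
  edge (16, 18)→(8, 18): d=(-8,0) inclusive
  edge (8, 18)→(13, 13): d=(5,-5) inclusive
    (3,1)@(7, 3): e=[0,120,-80] → .  [on edge]
    (9,3)@(19, 7): e=[-48,88,0] → .  [on edge]
    (8,4)@(17, 9): e=[-32,72,0] → .  [on edge]
    (7,5)@(15, 11): e=[-16,56,0] → .  [on edge]
    (6,6)@(13, 13): e=[0,40,0] → X  [on edge]
    (7,6)@(15, 13): e=[-10,40,10] → .
    (5,7)@(11, 15): e=[16,24,0] → X  [on edge]
    (7,7)@(15, 15): e=[-4,24,20] → .
    (4,8)@(9, 17): e=[32,8,0] → X  [on edge]
    (7,8)@(15, 17): e=[2,8,30] → X
    (8,8)@(17, 17): e=[-8,8,40] → .
    (3,9)@(7, 19): e=[48,-8,0] → .  [on edge]
    (2,10)@(5, 21): e=[64,-24,0] → .  [on edge]
  covered (7 px):
    . . . . . . . . . .
    . . . . . . . . . .
    . . . . . . . . . .
    . . . . . . . . . .
    . . . . . . . . . .
    . . . . . . . . . .
    . . . . . . X . . .
    . . . . . X X . . .
    . . . . X X X X . .
    . . . . . . . . . .
    . . . . . . . . . .
T1:
  2·area = 24  (B↔C swapped to make it positive)
  edge (10, 0)→(6, 10): d=(-4,10) inclusive
  edge (6, 10)→(6, 4): d=(0,-6) inclusive
  edge (6, 4)→(10, 0): d=(4,-4) inclusive
    (4,0)@(9, 1): e=[6,18,0] → X  [on edge]
    (5,0)@(11, 1): e=[-14,30,8] → .
    (3,1)@(7, 3): e=[18,6,0] → X  [on edge]
    (4,1)@(9, 3): e=[-2,18,8] → .
    (2,2)@(5, 5): e=[30,-6,0] → .  [on edge]
    (3,2)@(7, 5): e=[10,6,8] → X
    (4,2)@(9, 5): e=[-10,18,16] → .
    (1,3)@(3, 7): e=[42,-18,0] → .  [on edge]
    (3,3)@(7, 7): e=[2,6,16] → X
    (4,3)@(9, 7): e=[-18,18,24] → .
    (0,4)@(1, 9): e=[54,-30,0] → .  [on edge]
    (3,4)@(7, 9): e=[-6,6,24] → .
  covered (4 px):
    . . . . X . . . . .
    . . . X . . . . . .
    . . . X . . . . . .
    . . . X . . . . . .
    . . . . . . . . . .
    . . . . . . . . . .
    . . . . . . . . . .
    . . . . . . . . . .
    . . . . . . . . . .
    . . . . . . . . . .
    . . . . . . . . . .
T2:
  2·area = 88  (B↔C swapped to make it positive)
  edge (3, 3)→(13, 5): d=(10,2) inclusive
  edge (13, 5)→(4, 12): d=(-9,7) inclusive
  edge (4, 12)→(3, 3): d=(-1,-9) inclusive
    (1,1)@(3, 3): e=[0,88,0] → X  [on edge]
    (2,1)@(5, 3): e=[-4,74,18] → .
    (1,2)@(3, 5): e=[20,70,-2] → .
    (2,2)@(5, 5): e=[16,56,16] → X
    (3,2)@(7, 5): e=[12,42,34] → X
    (4,2)@(9, 5): e=[8,28,52] → X
    (5,2)@(11, 5): e=[4,14,70] → X
    (6,2)@(13, 5): e=[0,0,88] → X  [on edge]
    (7,2)@(15, 5): e=[-4,-14,106] → .
    (2,3)@(5, 7): e=[36,38,14] → X
    (5,3)@(11, 7): e=[24,-4,68] → .
    (6,3)@(13, 7): e=[20,-18,86] → .
    (2,10)@(5, 21): e=[176,-88,0] → .  [on edge]
  covered (12 px):
    . . . . . . . . . .
    . X . . . . . . . .
    . . X X X X X . . .
    . . X X X . . . . .
    . . X X . . . . . .
    . . X . . . . . . .
    . . . . . . . . . .
    . . . . . . . . . .
    . . . . . . . . . .
    . . . . . . . . . .
    . . . . . . . . . .
T3:
  2·area = 16  (B↔C swapped to make it positive)
  edge (18, 0)→(10, 8): d=(-8,8) inclusive
  edge (10, 8)→(16, 0): d=(6,-8) inclusive
  edge (16, 0)→(18, 0): d=(2,0) inclusive
    (8,0)@(17, 1): e=[0,14,2] → X  [on edge]
    (9,0)@(19, 1): e=[-16,30,2] → .
    (7,1)@(15, 3): e=[0,10,6] → X  [on edge]
    (8,1)@(17, 3): e=[-16,26,6] → .
    (6,2)@(13, 5): e=[0,6,10] → X  [on edge]
    (7,2)@(15, 5): e=[-16,22,10] → .
    (5,3)@(11, 7): e=[0,2,14] → X  [on edge]
    (6,3)@(13, 7): e=[-16,18,14] → .
    (4,4)@(9, 9): e=[0,-2,18] → .  [on edge]
    (5,4)@(11, 9): e=[-16,14,18] → .
    (3,5)@(7, 11): e=[0,-6,22] → .  [on edge]
    (2,6)@(5, 13): e=[0,-10,26] → .  [on edge]
    (1,7)@(3, 15): e=[0,-14,30] → .  [on edge]
    (0,8)@(1, 17): e=[0,-18,34] → .  [on edge]
  covered (4 px):
    . . . . . . . . X .
    . . . . . . . X . .
    . . . . . . X . . .
    . . . . . X . . . .
    . . . . . . . . . .
    . . . . . . . . . .
    . . . . . . . . . .
    . . . . . . . . . .
    . . . . . . . . . .
    . . . . . . . . . .
    . . . . . . . . . .
T4:
  2·area = 140  (B↔C swapped to make it positive)
  edge (5, 3)→(18, 4): d=(13,1) inclusive
  edge (18, 4)→(8, 14): d=(-10,10) inclusive
  edge (8, 14)→(5, 3): d=(-3,-11) inclusive
    (2,1)@(5, 3): e=[0,140,0] → X  [on edge]
    (3,1)@(7, 3): e=[-2,120,22] → .
    (9,1)@(19, 3): e=[-14,0,154] → .  [on edge]
    (2,2)@(5, 5): e=[26,120,-6] → .
    (3,2)@(7, 5): e=[24,100,16] → X
    (4,2)@(9, 5): e=[22,80,38] → X
    (5,2)@(11, 5): e=[20,60,60] → X
    (6,2)@(13, 5): e=[18,40,82] → X
    (7,2)@(15, 5): e=[16,20,104] → X
    (8,2)@(17, 5): e=[14,0,126] → X  [on edge]
    (9,2)@(19, 5): e=[12,-20,148] → .
    (3,3)@(7, 7): e=[50,80,10] → X
    (7,3)@(15, 7): e=[42,0,98] → X  [on edge]
    (6,4)@(13, 9): e=[70,0,70] → X  [on edge]
    (5,5)@(11, 11): e=[98,0,42] → X  [on edge]
    (4,6)@(9, 13): e=[126,0,14] → X  [on edge]
    (3,7)@(7, 15): e=[154,0,-14] → .  [on edge]
    (2,8)@(5, 17): e=[182,0,-42] → .  [on edge]
    (1,9)@(3, 19): e=[210,0,-70] → .  [on edge]
    (0,10)@(1, 21): e=[238,0,-98] → .  [on edge]
  covered (19 px):
    . . . . . . . . . .
    . . X . . . . . . .
    . . . X X X X X X .
    . . . X X X X X . .
    . . . X X X X . . .
    . . . . X X . . . .
    . . . . X . . . . .
    . . . . . . . . . .
    . . . . . . . . . .
    . . . . . . . . . .
    . . . . . . . . . .

Final: [[4,0],[3,1],[3,2],[3,3]]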